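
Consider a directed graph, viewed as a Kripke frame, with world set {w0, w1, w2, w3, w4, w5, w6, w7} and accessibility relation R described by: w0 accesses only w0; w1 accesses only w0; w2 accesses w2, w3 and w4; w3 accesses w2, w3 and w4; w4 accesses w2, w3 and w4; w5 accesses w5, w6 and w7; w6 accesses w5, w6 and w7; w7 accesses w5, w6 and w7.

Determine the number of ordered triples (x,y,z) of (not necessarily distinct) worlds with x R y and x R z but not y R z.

0

R is Euclidean; there are no such tuples.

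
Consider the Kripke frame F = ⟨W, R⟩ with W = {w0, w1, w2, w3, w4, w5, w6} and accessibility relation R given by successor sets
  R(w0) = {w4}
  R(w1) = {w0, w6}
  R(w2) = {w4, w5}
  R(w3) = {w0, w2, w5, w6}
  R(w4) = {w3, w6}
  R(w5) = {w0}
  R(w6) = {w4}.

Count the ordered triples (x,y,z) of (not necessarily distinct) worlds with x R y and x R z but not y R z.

28

Enumerating: (w0,w4,w4), (w1,w0,w0), (w1,w0,w6), (w1,w6,w0), (w1,w6,w6), (w2,w4,w4), (w2,w4,w5), (w2,w5,w4), (w2,w5,w5), (w3,w0,w0), (w3,w0,w2), (w3,w0,w5), … and 16 more.
Total: 28.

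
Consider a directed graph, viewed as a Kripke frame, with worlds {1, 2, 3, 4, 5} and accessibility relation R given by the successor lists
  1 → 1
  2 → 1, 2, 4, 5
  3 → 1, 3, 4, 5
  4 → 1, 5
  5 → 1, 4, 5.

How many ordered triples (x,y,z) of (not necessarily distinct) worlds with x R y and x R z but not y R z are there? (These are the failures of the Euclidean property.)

16

Enumerating: (2,1,2), (2,1,4), (2,1,5), (2,4,2), (2,4,4), (2,5,2), (3,1,3), (3,1,4), (3,1,5), (3,4,3), (3,4,4), (3,5,3), (4,1,5), (5,1,4), (5,1,5), (5,4,4).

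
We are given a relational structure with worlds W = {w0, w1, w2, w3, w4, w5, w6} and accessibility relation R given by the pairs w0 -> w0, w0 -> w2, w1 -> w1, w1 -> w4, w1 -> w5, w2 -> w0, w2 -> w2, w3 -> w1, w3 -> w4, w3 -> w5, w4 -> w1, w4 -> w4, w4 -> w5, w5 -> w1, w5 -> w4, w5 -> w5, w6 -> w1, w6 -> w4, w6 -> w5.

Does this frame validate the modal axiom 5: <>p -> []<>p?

The schema 5 characterises exactly the Euclidean frames.
Euclidean: yes — any two successors of a common world are R-related.

Yes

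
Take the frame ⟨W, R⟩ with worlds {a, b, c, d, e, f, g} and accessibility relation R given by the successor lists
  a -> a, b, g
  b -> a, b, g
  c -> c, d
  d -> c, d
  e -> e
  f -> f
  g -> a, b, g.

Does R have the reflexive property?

Yes

Reflexive: yes — every world is R-related to itself.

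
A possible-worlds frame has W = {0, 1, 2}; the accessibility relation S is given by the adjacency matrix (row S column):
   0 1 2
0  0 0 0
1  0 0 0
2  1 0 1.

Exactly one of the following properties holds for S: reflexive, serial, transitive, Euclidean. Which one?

Reflexive: no — 0 is not related to itself.
Serial: no — 0 has no S-successor.
Transitive: yes — every two-step S-path is closed by a direct edge.
Euclidean: no — 2 S 0 and 2 S 0, but not 0 S 0.
Only transitive holds.

transitive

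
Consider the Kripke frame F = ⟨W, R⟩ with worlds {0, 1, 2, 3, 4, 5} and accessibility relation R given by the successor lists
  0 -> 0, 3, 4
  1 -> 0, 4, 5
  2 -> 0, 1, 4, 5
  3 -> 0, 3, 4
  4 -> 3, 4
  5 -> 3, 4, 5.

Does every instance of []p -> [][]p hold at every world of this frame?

Axiom 4 corresponds to the accessibility relation being transitive.
Transitive: no — 1 R 0 and 0 R 3, but not 1 R 3.

No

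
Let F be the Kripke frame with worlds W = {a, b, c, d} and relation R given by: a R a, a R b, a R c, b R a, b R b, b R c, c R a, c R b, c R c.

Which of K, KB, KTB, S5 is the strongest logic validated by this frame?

Symmetric (axiom B): yes — every pair in R has its reverse in R.
Reflexive (axiom T): no — d is not related to itself.
Euclidean (axiom 5): yes — any two successors of a common world are R-related.
So F validates K, KB; KTB would additionally require R to be reflexive. The strongest is KB.

KB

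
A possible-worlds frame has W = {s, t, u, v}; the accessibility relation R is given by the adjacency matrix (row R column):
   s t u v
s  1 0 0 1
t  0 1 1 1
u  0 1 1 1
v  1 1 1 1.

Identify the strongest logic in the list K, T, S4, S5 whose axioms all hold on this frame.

Reflexive (axiom T): yes — every world is R-related to itself.
Transitive (axiom 4): no — s R v and v R t, but not s R t.
Euclidean (axiom 5): no — v R s and v R t, but not s R t.
So F validates K, T; S4 would additionally require R to be transitive. The strongest is T.

T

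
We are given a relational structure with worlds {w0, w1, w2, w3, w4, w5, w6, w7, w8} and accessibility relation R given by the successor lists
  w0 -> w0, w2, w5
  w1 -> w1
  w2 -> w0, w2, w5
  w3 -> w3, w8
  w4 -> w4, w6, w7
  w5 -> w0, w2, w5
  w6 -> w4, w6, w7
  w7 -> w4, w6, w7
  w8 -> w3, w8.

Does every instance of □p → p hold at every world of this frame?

Axiom T corresponds to the accessibility relation being reflexive.
Reflexive: yes — every world is R-related to itself.

Yes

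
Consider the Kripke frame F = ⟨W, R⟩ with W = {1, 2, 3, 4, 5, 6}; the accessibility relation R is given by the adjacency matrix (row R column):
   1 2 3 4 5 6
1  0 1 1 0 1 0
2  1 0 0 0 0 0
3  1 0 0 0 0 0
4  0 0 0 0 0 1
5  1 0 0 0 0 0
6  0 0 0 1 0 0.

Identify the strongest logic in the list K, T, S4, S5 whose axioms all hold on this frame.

Reflexive (axiom T): no — 1 is not related to itself.
Transitive (axiom 4): no — 2 R 1 and 1 R 3, but not 2 R 3.
Euclidean (axiom 5): no — 1 R 2 and 1 R 3, but not 2 R 3.
So F validates K; T would additionally require R to be reflexive. The strongest is K.

K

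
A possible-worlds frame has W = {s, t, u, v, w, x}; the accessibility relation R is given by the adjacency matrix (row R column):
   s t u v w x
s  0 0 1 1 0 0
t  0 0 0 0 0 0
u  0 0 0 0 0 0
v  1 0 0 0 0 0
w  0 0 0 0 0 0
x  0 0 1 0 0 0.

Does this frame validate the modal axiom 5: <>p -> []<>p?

No

By correspondence theory, 5 is valid on a frame iff R is Euclidean.
Euclidean: no — s R u and s R v, but not u R v.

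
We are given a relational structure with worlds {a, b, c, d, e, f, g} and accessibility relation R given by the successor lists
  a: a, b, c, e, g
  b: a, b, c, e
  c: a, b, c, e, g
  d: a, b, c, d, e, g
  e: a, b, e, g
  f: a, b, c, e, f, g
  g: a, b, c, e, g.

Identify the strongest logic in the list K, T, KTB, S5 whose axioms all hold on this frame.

Reflexive (axiom T): yes — every world is R-related to itself.
Symmetric (axiom B): no — c R e but not e R c.
Euclidean (axiom 5): no — a R b and a R g, but not b R g.
So F validates K, T; KTB would additionally require R to be symmetric. The strongest is T.

T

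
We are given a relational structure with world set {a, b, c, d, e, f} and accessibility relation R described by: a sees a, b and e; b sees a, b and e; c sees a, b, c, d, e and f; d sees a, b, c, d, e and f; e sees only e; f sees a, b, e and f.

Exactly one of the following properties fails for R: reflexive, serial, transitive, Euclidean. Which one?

Euclidean

Reflexive: yes — every world is R-related to itself.
Serial: yes — every world has a successor (e.g. a R a).
Transitive: yes — every two-step R-path is closed by a direct edge.
Euclidean: no — a R e and a R b, but not e R b.
Only Euclidean fails.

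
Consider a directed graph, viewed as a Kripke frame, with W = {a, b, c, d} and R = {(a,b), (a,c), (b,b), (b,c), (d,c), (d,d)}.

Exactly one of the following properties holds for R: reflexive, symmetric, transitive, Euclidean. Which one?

Reflexive: no — a is not related to itself.
Symmetric: no — a R b but not b R a.
Transitive: yes — every two-step R-path is closed by a direct edge.
Euclidean: no — a R c and a R b, but not c R b.
Only transitive holds.

transitive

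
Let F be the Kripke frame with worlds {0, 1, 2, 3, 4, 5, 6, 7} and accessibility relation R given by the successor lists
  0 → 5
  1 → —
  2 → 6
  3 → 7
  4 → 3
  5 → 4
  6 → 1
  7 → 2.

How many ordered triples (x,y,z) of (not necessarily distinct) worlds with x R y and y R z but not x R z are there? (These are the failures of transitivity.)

6

Enumerating: (0,5,4), (2,6,1), (3,7,2), (4,3,7), (5,4,3), (7,2,6).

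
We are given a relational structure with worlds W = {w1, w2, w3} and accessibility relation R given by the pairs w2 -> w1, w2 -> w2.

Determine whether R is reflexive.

No

Reflexive: no — w1 is not related to itself.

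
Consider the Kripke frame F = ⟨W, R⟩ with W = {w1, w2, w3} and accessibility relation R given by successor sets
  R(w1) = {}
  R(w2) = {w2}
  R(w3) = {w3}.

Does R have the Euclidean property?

Euclidean: yes — any two successors of a common world are R-related.

Yes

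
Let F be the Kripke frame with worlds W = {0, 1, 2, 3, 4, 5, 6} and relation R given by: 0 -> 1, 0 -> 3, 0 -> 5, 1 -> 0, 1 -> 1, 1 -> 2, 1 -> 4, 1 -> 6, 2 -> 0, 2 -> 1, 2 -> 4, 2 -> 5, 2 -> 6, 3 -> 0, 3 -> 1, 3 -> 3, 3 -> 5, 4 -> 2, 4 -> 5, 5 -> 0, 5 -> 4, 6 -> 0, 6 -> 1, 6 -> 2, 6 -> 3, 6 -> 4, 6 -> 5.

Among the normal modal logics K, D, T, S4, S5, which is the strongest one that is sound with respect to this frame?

Serial (axiom D): yes — every world has a successor (e.g. 0 R 1).
Reflexive (axiom T): no — 0 is not related to itself.
Transitive (axiom 4): no — 0 R 1 and 1 R 2, but not 0 R 2.
Euclidean (axiom 5): no — 0 R 1 and 0 R 3, but not 1 R 3.
So F validates K, D; T would additionally require R to be reflexive. The strongest is D.

D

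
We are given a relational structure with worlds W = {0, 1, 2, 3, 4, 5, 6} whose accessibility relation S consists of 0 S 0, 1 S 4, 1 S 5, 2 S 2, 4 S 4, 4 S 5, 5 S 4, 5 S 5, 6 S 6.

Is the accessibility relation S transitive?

Yes

Transitive: yes — every two-step S-path is closed by a direct edge.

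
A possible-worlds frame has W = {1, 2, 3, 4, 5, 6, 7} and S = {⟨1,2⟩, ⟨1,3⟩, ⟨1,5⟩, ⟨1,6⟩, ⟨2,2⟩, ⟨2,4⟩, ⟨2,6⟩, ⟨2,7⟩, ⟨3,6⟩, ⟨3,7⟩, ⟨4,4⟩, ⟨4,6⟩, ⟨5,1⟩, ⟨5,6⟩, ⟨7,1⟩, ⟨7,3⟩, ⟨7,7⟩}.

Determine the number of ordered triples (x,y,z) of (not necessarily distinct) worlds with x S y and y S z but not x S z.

Enumerating: (1,2,4), (1,2,7), (1,3,7), (1,5,1), (2,7,1), (2,7,3), (3,7,1), (3,7,3), (5,1,2), (5,1,3), (5,1,5), (7,1,2), (7,1,5), (7,1,6), (7,3,6).

15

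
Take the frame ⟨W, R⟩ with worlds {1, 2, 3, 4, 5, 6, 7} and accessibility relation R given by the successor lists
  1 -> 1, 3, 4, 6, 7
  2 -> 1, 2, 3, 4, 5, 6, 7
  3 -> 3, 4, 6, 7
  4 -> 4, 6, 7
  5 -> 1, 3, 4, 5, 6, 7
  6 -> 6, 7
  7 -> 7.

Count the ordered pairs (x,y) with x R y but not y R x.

21

Enumerating: (1,3), (1,4), (1,6), (1,7), (2,1), (2,3), (2,4), (2,5), (2,6), (2,7), (3,4), (3,6), … and 9 more.
Total: 21.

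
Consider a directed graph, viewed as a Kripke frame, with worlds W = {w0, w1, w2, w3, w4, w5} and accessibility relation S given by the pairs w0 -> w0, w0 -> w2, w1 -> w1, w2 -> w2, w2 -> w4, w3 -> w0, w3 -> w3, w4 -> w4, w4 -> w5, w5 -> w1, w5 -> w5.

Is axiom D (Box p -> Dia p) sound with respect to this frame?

Yes

Axiom D corresponds to the accessibility relation being serial.
Serial: yes — every world has a successor (e.g. w0 S w0).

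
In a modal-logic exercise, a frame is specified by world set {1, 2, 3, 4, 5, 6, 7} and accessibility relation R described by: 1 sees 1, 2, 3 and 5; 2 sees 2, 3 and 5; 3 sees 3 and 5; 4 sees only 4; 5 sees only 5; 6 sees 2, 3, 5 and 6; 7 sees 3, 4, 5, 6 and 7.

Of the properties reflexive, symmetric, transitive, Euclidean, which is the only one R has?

reflexive

Reflexive: yes — every world is R-related to itself.
Symmetric: no — 1 R 2 but not 2 R 1.
Transitive: no — 7 R 6 and 6 R 2, but not 7 R 2.
Euclidean: no — 1 R 3 and 1 R 2, but not 3 R 2.
Only reflexive holds.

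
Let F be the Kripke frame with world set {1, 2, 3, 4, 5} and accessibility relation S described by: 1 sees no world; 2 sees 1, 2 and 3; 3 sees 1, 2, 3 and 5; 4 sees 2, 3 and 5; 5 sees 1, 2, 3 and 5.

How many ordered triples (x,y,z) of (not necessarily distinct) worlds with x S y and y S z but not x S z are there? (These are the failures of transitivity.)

4

Enumerating: (2,3,5), (4,2,1), (4,3,1), (4,5,1).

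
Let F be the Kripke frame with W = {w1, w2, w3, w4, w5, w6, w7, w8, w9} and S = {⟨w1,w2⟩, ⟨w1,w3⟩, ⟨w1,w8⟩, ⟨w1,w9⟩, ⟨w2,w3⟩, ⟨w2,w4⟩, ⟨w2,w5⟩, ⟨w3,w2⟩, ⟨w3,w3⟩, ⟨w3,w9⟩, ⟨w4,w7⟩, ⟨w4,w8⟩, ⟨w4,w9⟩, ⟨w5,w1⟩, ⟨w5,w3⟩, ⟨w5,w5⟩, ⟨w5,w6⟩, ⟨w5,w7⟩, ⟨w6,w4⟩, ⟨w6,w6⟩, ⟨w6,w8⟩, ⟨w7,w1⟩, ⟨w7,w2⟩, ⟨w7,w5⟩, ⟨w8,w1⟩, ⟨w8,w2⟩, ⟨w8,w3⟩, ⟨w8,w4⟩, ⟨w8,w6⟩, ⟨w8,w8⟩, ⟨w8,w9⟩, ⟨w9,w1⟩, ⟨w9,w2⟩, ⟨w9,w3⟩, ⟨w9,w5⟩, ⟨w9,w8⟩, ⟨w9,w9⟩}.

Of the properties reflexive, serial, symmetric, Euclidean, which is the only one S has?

Reflexive: no — w1 is not related to itself.
Serial: yes — every world has a successor (e.g. w1 S w2).
Symmetric: no — w1 S w2 but not w2 S w1.
Euclidean: no — w1 S w2 and w1 S w8, but not w2 S w8.
Only serial holds.

serial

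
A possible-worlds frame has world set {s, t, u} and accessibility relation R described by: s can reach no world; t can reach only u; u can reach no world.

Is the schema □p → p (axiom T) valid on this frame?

No

Axiom T corresponds to the accessibility relation being reflexive.
Reflexive: no — s is not related to itself.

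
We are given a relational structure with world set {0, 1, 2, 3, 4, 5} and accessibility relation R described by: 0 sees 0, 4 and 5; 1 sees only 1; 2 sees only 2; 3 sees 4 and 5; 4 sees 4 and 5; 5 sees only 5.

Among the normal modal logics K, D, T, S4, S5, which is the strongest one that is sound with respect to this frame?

D

Serial (axiom D): yes — every world has a successor (e.g. 0 R 0).
Reflexive (axiom T): no — 3 is not related to itself.
Transitive (axiom 4): yes — every two-step R-path is closed by a direct edge.
Euclidean (axiom 5): no — 0 R 5 and 0 R 4, but not 5 R 4.
So F validates K, D; T would additionally require R to be reflexive. The strongest is D.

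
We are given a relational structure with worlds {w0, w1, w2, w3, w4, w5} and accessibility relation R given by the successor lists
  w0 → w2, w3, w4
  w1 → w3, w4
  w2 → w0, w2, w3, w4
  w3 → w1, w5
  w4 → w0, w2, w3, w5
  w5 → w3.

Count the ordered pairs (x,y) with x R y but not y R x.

Enumerating: (w0,w3), (w1,w4), (w2,w3), (w4,w3), (w4,w5).

5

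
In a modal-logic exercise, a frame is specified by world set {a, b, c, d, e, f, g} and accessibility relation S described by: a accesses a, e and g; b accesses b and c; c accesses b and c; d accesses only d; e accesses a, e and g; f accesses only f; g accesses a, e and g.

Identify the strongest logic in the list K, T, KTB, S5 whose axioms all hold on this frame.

Reflexive (axiom T): yes — every world is S-related to itself.
Symmetric (axiom B): yes — every pair in S has its reverse in S.
Euclidean (axiom 5): yes — any two successors of a common world are S-related.
So F validates K, T, KTB, S5. The strongest is S5.

S5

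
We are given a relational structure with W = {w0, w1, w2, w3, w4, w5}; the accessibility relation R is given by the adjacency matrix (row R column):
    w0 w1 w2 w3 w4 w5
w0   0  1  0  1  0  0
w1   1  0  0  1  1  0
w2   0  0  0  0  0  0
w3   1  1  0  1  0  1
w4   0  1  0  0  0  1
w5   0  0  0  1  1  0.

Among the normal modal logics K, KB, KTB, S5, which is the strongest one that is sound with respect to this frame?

KB

Symmetric (axiom B): yes — every pair in R has its reverse in R.
Reflexive (axiom T): no — w0 is not related to itself.
Euclidean (axiom 5): no — w1 R w0 and w1 R w4, but not w0 R w4.
So F validates K, KB; KTB would additionally require R to be reflexive. The strongest is KB.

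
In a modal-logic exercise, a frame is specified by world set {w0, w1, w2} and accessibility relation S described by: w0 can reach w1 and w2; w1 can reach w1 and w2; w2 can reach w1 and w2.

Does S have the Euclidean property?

Euclidean: yes — any two successors of a common world are S-related.

Yes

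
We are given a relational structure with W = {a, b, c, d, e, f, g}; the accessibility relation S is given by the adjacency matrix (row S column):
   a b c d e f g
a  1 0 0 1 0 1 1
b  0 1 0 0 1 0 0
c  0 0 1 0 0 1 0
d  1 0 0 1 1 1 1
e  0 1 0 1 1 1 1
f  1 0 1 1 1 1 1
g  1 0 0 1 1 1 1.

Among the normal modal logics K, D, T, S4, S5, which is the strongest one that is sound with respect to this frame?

T

Serial (axiom D): yes — every world has a successor (e.g. a S a).
Reflexive (axiom T): yes — every world is S-related to itself.
Transitive (axiom 4): no — a S d and d S e, but not a S e.
Euclidean (axiom 5): no — d S a and d S e, but not a S e.
So F validates K, D, T; S4 would additionally require S to be transitive. The strongest is T.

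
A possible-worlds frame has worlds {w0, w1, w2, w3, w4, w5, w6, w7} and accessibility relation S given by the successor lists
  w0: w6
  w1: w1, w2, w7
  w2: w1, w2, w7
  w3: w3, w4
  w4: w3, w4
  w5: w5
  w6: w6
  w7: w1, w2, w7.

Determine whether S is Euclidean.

Yes

Euclidean: yes — any two successors of a common world are S-related.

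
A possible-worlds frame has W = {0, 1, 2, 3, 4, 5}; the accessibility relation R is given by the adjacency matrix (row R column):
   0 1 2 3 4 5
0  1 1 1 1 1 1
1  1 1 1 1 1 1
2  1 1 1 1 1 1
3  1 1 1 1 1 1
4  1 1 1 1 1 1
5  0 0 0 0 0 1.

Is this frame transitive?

Yes

Transitive: yes — every two-step R-path is closed by a direct edge.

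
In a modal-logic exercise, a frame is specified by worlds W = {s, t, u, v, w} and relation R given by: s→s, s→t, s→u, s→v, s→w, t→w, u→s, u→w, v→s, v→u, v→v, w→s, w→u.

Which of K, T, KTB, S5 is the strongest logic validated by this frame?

K

Reflexive (axiom T): no — t is not related to itself.
Symmetric (axiom B): no — s R t but not t R s.
Euclidean (axiom 5): no — s R t and s R u, but not t R u.
So F validates K; T would additionally require R to be reflexive. The strongest is K.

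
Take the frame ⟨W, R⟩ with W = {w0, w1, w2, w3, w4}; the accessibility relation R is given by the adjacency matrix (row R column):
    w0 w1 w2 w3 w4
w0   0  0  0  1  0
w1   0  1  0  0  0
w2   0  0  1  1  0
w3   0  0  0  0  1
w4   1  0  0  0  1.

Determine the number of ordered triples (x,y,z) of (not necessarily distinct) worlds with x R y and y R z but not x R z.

Enumerating: (w0,w3,w4), (w2,w3,w4), (w3,w4,w0), (w4,w0,w3).

4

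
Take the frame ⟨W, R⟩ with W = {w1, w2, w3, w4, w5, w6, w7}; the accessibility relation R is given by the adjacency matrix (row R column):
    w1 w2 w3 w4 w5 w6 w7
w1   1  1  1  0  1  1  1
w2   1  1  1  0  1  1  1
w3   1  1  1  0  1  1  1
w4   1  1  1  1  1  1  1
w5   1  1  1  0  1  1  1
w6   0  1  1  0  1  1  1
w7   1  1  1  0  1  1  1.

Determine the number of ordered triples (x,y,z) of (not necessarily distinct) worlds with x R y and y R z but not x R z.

4

Enumerating: (w6,w2,w1), (w6,w3,w1), (w6,w5,w1), (w6,w7,w1).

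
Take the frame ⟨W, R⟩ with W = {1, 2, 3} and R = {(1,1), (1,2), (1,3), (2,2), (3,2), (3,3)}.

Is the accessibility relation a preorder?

Reflexive: yes — every world is R-related to itself.
Transitive: yes — every two-step R-path is closed by a direct edge.
So R is a preorder.

Yes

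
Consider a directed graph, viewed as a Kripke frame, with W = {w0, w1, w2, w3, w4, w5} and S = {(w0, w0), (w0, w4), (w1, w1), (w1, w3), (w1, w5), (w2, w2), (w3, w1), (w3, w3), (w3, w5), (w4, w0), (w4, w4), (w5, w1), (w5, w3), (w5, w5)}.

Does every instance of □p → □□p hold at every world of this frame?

By correspondence theory, 4 is valid on a frame iff S is transitive.
Transitive: yes — every two-step S-path is closed by a direct edge.

Yes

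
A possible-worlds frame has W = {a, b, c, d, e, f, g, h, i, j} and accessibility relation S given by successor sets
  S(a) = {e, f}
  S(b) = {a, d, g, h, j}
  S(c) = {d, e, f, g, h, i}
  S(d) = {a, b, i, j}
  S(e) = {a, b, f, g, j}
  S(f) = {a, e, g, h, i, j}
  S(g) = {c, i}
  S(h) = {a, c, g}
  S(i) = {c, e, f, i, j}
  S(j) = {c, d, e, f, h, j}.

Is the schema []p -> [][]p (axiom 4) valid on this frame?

Axiom 4 corresponds to the accessibility relation being transitive.
Transitive: no — a S e and e S b, but not a S b.

No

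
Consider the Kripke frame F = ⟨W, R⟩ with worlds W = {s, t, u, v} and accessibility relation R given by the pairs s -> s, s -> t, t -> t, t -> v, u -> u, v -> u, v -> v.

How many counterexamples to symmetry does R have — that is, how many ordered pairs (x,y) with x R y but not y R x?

Enumerating: (s,t), (t,v), (v,u).

3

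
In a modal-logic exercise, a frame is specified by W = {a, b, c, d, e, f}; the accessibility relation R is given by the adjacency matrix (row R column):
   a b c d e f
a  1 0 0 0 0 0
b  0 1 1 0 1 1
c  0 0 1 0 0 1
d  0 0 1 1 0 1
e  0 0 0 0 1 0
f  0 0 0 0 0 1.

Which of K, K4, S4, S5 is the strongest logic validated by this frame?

S4

Transitive (axiom 4): yes — every two-step R-path is closed by a direct edge.
Reflexive (axiom T): yes — every world is R-related to itself.
Euclidean (axiom 5): no — b R c and b R e, but not c R e.
So F validates K, K4, S4; S5 would additionally require R to be Euclidean. The strongest is S4.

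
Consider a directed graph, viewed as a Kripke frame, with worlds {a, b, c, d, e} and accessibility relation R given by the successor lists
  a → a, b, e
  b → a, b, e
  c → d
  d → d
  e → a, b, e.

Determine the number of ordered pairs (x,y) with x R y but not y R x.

Enumerating: (c,d).

1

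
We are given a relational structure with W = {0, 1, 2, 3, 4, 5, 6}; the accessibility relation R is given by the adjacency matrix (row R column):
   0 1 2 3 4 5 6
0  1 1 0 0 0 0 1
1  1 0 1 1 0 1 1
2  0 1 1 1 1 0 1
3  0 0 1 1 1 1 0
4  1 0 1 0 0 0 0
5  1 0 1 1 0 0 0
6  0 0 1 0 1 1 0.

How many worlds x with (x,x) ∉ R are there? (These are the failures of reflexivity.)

Enumerating: 1, 4, 5, 6.

4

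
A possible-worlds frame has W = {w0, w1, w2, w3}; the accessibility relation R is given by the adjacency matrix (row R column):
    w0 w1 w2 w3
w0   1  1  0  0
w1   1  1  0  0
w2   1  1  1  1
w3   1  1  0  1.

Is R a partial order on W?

Reflexive: yes — every world is R-related to itself.
Transitive: yes — every two-step R-path is closed by a direct edge.
Antisymmetric: no — w0 R w1 and w1 R w0 with w0 ≠ w1.
So R is not a partial order.

No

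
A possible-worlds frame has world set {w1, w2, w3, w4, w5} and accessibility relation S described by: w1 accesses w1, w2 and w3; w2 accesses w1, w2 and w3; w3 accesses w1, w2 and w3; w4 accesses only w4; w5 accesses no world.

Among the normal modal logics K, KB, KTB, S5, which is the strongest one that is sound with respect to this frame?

KB

Symmetric (axiom B): yes — every pair in S has its reverse in S.
Reflexive (axiom T): no — w5 is not related to itself.
Euclidean (axiom 5): yes — any two successors of a common world are S-related.
So F validates K, KB; KTB would additionally require S to be reflexive. The strongest is KB.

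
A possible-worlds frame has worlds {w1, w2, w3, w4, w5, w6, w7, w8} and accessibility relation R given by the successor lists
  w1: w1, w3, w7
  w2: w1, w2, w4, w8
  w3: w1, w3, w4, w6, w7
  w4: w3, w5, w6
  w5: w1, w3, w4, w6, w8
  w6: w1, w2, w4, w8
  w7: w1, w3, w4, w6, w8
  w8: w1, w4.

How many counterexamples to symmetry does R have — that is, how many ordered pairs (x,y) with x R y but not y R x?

Enumerating: (w2,w1), (w2,w4), (w2,w8), (w3,w6), (w5,w1), (w5,w3), (w5,w6), (w5,w8), (w6,w1), (w6,w2), (w6,w8), (w7,w4), (w7,w6), (w7,w8), (w8,w1), (w8,w4).

16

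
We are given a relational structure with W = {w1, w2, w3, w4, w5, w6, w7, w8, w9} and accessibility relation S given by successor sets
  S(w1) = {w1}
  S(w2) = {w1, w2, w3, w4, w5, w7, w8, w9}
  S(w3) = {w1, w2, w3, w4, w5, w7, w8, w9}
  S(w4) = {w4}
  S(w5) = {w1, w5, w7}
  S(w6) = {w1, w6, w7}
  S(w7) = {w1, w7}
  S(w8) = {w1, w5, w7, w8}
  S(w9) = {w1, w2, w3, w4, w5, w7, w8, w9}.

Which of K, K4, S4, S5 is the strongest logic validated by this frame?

S4

Transitive (axiom 4): yes — every two-step S-path is closed by a direct edge.
Reflexive (axiom T): yes — every world is S-related to itself.
Euclidean (axiom 5): no — w2 S w1 and w2 S w3, but not w1 S w3.
So F validates K, K4, S4; S5 would additionally require S to be Euclidean. The strongest is S4.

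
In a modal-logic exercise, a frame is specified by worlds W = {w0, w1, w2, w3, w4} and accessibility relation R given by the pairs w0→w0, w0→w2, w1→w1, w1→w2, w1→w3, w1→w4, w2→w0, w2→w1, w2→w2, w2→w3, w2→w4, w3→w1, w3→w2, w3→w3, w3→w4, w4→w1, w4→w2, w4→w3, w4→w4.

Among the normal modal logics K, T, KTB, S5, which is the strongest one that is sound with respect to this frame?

Reflexive (axiom T): yes — every world is R-related to itself.
Symmetric (axiom B): yes — every pair in R has its reverse in R.
Euclidean (axiom 5): no — w2 R w0 and w2 R w1, but not w0 R w1.
So F validates K, T, KTB; S5 would additionally require R to be Euclidean. The strongest is KTB.

KTB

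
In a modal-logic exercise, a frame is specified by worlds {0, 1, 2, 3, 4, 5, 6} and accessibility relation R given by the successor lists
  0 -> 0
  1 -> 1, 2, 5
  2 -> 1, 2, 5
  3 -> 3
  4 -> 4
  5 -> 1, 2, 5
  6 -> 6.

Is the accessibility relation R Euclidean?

Euclidean: yes — any two successors of a common world are R-related.

Yes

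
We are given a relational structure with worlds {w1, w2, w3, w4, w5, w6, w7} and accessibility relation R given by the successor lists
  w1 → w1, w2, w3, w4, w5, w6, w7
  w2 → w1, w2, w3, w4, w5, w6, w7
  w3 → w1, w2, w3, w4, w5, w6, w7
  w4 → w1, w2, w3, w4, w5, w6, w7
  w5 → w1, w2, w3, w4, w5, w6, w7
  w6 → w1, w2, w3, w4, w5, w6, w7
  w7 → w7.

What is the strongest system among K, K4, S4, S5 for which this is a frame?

S4

Transitive (axiom 4): yes — every two-step R-path is closed by a direct edge.
Reflexive (axiom T): yes — every world is R-related to itself.
Euclidean (axiom 5): no — w1 R w7 and w1 R w2, but not w7 R w2.
So F validates K, K4, S4; S5 would additionally require R to be Euclidean. The strongest is S4.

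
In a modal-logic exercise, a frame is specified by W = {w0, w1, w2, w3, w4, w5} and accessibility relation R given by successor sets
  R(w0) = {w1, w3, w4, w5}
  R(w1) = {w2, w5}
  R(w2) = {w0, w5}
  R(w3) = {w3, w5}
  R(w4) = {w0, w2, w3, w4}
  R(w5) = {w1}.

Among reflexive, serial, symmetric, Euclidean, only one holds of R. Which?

serial

Reflexive: no — w0 is not related to itself.
Serial: yes — every world has a successor (e.g. w0 R w1).
Symmetric: no — w0 R w1 but not w1 R w0.
Euclidean: no — w0 R w1 and w0 R w3, but not w1 R w3.
Only serial holds.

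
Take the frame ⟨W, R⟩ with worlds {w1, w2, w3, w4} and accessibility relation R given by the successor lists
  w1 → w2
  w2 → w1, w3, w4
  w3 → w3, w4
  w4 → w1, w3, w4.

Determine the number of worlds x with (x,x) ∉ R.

Enumerating: w1, w2.

2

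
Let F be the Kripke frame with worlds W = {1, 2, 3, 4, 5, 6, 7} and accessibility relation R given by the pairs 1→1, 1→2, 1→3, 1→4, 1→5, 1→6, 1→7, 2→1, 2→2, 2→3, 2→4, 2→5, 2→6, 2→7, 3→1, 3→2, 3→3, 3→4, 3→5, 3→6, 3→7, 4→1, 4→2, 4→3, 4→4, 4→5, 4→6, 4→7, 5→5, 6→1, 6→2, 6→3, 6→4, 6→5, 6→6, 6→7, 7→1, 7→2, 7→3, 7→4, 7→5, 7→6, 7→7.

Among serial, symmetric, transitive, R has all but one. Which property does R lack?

symmetric

Serial: yes — every world has a successor (e.g. 1 R 1).
Symmetric: no — 1 R 5 but not 5 R 1.
Transitive: yes — every two-step R-path is closed by a direct edge.
Only symmetric fails.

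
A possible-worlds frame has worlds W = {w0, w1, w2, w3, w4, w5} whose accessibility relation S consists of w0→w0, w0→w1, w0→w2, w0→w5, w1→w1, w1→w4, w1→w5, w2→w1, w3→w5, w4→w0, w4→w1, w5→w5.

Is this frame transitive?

Transitive: no — w0 S w1 and w1 S w4, but not w0 S w4.

No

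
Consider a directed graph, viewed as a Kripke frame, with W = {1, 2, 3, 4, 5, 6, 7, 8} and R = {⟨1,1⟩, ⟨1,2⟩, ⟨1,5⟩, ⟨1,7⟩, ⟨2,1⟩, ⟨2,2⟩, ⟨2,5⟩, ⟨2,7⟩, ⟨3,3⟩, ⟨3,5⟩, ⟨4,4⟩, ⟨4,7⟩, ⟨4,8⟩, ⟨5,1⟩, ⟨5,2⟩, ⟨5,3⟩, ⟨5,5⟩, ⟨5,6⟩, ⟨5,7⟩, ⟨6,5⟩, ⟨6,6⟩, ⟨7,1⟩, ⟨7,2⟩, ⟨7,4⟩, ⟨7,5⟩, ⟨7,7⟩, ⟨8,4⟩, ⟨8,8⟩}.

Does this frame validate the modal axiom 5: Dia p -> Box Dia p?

By correspondence theory, 5 is valid on a frame iff R is Euclidean.
Euclidean: no — 4 R 7 and 4 R 8, but not 7 R 8.

No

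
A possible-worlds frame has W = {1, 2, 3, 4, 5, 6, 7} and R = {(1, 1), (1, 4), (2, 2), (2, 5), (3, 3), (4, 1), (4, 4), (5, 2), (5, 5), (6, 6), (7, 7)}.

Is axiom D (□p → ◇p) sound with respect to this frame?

By correspondence theory, D is valid on a frame iff R is serial.
Serial: yes — every world has a successor (e.g. 1 R 1).

Yes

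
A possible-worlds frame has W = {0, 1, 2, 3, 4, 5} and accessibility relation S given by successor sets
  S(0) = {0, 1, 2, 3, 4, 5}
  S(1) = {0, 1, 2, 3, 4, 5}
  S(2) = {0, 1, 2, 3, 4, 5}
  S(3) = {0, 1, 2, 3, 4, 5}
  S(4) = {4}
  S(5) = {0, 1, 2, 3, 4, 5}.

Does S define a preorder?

Yes

Reflexive: yes — every world is S-related to itself.
Transitive: yes — every two-step S-path is closed by a direct edge.
So S is a preorder.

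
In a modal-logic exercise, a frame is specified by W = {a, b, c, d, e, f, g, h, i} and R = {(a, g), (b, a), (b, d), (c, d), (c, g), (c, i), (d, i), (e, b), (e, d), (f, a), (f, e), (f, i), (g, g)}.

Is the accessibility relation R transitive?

Transitive: no — b R a and a R g, but not b R g.

No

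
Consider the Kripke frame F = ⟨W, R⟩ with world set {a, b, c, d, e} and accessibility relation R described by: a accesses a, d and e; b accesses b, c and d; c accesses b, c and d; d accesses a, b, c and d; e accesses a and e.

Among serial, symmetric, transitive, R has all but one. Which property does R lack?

transitive

Serial: yes — every world has a successor (e.g. a R a).
Symmetric: yes — every pair in R has its reverse in R.
Transitive: no — a R d and d R b, but not a R b.
Only transitive fails.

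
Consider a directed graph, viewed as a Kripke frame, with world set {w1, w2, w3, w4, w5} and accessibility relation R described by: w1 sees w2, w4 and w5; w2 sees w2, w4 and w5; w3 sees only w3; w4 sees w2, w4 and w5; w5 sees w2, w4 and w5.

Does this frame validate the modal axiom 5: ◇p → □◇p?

Yes

The schema 5 characterises exactly the Euclidean frames.
Euclidean: yes — any two successors of a common world are R-related.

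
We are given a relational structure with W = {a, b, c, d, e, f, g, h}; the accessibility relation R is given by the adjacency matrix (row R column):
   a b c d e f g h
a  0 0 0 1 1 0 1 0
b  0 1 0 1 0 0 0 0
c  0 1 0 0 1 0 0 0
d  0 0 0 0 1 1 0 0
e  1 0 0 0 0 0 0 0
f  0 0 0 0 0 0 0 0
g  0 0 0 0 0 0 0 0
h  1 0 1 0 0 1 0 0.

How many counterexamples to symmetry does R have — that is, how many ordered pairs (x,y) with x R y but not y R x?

Enumerating: (a,d), (a,g), (b,d), (c,b), (c,e), (d,e), (d,f), (h,a), (h,c), (h,f).

10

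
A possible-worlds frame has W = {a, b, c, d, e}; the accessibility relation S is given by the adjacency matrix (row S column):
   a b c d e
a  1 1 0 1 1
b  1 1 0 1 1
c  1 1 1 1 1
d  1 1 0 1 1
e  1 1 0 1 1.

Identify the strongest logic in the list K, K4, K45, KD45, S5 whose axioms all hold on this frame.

K4

Transitive (axiom 4): yes — every two-step S-path is closed by a direct edge.
Euclidean (axiom 5): no — c S a and c S c, but not a S c.
Serial (axiom D): yes — every world has a successor (e.g. a S a).
Reflexive (axiom T): yes — every world is S-related to itself.
So F validates K, K4; K45 would additionally require S to be Euclidean. The strongest is K4.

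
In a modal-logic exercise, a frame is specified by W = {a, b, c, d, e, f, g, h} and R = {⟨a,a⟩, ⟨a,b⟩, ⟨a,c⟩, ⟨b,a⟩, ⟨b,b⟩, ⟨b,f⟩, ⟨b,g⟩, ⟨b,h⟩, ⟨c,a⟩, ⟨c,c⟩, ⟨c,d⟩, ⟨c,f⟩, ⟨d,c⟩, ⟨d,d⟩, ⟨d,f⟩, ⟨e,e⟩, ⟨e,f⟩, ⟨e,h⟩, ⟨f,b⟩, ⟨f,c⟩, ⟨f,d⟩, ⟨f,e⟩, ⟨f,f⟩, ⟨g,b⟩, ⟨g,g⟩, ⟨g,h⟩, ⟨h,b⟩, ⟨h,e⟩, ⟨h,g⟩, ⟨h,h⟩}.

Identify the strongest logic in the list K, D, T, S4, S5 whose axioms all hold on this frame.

T

Serial (axiom D): yes — every world has a successor (e.g. a R a).
Reflexive (axiom T): yes — every world is R-related to itself.
Transitive (axiom 4): no — a R b and b R f, but not a R f.
Euclidean (axiom 5): no — a R b and a R c, but not b R c.
So F validates K, D, T; S4 would additionally require R to be transitive. The strongest is T.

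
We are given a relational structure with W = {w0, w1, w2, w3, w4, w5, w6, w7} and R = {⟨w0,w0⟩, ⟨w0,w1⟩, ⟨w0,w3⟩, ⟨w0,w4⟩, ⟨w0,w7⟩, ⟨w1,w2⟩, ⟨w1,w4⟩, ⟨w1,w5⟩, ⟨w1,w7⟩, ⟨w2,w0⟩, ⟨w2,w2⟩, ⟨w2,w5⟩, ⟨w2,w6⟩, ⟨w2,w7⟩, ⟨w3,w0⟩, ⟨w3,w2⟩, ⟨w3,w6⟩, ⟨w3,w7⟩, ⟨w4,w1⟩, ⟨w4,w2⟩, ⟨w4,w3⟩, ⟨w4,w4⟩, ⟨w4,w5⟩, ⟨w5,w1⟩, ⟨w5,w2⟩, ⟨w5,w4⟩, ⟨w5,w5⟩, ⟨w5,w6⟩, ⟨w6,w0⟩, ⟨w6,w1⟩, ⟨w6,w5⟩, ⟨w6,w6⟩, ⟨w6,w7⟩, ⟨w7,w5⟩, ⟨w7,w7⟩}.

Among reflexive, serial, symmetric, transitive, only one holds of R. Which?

Reflexive: no — w1 is not related to itself.
Serial: yes — every world has a successor (e.g. w0 R w0).
Symmetric: no — w0 R w1 but not w1 R w0.
Transitive: no — w0 R w1 and w1 R w2, but not w0 R w2.
Only serial holds.

serial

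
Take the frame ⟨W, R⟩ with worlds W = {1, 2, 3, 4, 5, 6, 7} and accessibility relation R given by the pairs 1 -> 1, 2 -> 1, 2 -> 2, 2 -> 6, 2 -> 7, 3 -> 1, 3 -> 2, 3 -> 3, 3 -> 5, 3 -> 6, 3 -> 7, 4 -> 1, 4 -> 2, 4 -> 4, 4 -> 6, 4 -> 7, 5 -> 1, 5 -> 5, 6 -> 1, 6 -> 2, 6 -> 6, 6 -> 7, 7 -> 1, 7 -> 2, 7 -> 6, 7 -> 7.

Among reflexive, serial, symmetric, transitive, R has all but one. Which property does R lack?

Reflexive: yes — every world is R-related to itself.
Serial: yes — every world has a successor (e.g. 1 R 1).
Symmetric: no — 2 R 1 but not 1 R 2.
Transitive: yes — every two-step R-path is closed by a direct edge.
Only symmetric fails.

symmetric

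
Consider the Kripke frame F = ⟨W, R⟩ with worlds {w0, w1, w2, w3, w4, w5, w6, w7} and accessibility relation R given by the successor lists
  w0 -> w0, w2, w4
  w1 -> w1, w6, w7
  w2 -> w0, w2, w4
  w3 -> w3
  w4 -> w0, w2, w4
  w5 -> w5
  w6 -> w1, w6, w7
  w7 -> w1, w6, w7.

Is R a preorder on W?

Reflexive: yes — every world is R-related to itself.
Transitive: yes — every two-step R-path is closed by a direct edge.
So R is a preorder.

Yes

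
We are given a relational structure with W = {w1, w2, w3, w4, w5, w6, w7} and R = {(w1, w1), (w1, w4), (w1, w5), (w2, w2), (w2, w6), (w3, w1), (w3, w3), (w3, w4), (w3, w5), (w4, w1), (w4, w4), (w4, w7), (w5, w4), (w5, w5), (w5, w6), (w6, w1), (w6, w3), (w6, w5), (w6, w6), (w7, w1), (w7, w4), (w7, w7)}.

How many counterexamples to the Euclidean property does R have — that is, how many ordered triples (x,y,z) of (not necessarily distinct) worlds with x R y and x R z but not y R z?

18

Enumerating: (w1,w4,w5), (w1,w5,w1), (w2,w6,w2), (w3,w1,w3), (w3,w4,w3), (w3,w4,w5), (w3,w5,w1), (w3,w5,w3), (w4,w1,w7), (w5,w4,w5), (w5,w4,w6), (w5,w6,w4), (w6,w1,w3), (w6,w1,w6), (w6,w3,w6), (w6,w5,w1), (w6,w5,w3), (w7,w1,w7).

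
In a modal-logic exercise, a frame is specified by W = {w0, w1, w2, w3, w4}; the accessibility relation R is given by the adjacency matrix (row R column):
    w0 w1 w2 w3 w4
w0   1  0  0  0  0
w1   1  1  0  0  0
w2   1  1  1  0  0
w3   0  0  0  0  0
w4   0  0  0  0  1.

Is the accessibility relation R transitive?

Transitive: yes — every two-step R-path is closed by a direct edge.

Yes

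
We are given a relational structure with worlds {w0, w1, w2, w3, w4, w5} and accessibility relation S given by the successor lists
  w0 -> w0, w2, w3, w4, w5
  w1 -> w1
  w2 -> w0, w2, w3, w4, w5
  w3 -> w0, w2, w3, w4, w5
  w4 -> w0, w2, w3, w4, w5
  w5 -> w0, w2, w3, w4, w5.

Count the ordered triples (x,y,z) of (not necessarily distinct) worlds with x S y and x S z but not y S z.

0

S is Euclidean; there are no such tuples.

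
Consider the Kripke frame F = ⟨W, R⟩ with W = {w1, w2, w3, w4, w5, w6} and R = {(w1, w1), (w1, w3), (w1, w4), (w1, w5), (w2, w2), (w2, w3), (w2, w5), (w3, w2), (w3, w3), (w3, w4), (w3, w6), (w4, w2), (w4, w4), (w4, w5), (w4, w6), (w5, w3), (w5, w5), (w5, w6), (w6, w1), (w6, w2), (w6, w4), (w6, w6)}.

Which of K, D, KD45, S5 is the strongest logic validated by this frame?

D

Serial (axiom D): yes — every world has a successor (e.g. w1 R w1).
Euclidean (axiom 5): no — w1 R w3 and w1 R w5, but not w3 R w5.
Transitive (axiom 4): no — w1 R w3 and w3 R w2, but not w1 R w2.
Reflexive (axiom T): yes — every world is R-related to itself.
So F validates K, D; KD45 would additionally require R to be Euclidean and transitive. The strongest is D.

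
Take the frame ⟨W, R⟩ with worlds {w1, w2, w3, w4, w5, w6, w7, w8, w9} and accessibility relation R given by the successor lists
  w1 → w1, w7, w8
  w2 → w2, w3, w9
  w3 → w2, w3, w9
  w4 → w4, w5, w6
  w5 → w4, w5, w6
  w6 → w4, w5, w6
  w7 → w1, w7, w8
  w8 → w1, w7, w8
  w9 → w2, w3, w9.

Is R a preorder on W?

Yes

Reflexive: yes — every world is R-related to itself.
Transitive: yes — every two-step R-path is closed by a direct edge.
So R is a preorder.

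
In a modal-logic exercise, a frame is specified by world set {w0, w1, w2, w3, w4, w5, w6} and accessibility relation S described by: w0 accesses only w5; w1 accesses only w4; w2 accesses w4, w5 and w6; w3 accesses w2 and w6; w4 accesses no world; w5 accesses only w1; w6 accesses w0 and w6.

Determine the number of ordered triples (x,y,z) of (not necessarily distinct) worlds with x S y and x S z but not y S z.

Enumerating: (w0,w5,w5), (w1,w4,w4), (w2,w4,w4), (w2,w4,w5), (w2,w4,w6), (w2,w5,w4), (w2,w5,w5), (w2,w5,w6), (w2,w6,w4), (w2,w6,w5), (w3,w2,w2), (w3,w6,w2), (w5,w1,w1), (w6,w0,w0), (w6,w0,w6).

15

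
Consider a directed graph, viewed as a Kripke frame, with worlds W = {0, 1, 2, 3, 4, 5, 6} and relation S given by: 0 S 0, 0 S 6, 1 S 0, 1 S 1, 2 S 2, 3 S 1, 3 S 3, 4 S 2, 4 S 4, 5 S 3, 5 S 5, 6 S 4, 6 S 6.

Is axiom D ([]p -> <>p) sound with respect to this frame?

Yes

Axiom D corresponds to the accessibility relation being serial.
Serial: yes — every world has a successor (e.g. 0 S 0).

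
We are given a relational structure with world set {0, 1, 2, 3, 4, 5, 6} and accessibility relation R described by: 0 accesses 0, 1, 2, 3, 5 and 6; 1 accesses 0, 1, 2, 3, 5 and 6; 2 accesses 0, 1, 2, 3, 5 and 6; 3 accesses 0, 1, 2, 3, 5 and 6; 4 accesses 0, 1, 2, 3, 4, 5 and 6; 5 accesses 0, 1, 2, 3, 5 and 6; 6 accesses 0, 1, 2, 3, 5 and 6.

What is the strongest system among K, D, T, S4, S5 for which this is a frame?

S4

Serial (axiom D): yes — every world has a successor (e.g. 0 R 0).
Reflexive (axiom T): yes — every world is R-related to itself.
Transitive (axiom 4): yes — every two-step R-path is closed by a direct edge.
Euclidean (axiom 5): no — 4 R 0 and 4 R 4, but not 0 R 4.
So F validates K, D, T, S4; S5 would additionally require R to be Euclidean. The strongest is S4.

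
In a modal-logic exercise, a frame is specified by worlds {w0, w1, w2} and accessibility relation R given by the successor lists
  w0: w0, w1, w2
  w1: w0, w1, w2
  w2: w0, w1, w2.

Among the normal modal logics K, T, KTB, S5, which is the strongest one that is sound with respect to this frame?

S5

Reflexive (axiom T): yes — every world is R-related to itself.
Symmetric (axiom B): yes — every pair in R has its reverse in R.
Euclidean (axiom 5): yes — any two successors of a common world are R-related.
So F validates K, T, KTB, S5. The strongest is S5.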